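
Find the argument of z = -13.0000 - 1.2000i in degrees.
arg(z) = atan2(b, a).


Re = -13, Im = -1.2
arg = atan2(-1.2, -13) = -174.7261 degrees

arg(z) = -174.7261 degrees


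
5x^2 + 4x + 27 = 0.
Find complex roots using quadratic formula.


disc = 4^2 - 4*5*27 = 16 - 540 = -524
sqrt(|disc|) = sqrt(524) = 22.8910
Real part = -4/(2*5) = -0.4000
Imag part = 22.8910/(2*5) = 2.2891

-0.4000 ± 2.2891i


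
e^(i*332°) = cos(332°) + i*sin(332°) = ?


cos(332°) = 0.8829
sin(332°) = -0.4695

e^(i*332°) = 0.8829 - 0.4695i


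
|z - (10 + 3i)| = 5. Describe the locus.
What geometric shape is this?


|z - z0| = r is a circle with center z0 and radius r.
Center = (10, 3), radius = 5

Circle with center (10, 3) and radius 5


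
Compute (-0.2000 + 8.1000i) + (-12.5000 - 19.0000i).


Real: -0.2 - 12.5 = -12.7
Imag: 8.1 - 19 = -10.9

-12.7000 - 10.9000i


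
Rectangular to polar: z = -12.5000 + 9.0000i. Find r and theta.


r = sqrt(156.25+81) = sqrt(237.25) = 15.4029
theta = atan2(9, -12.5) = 144.2461 degrees

r = 15.4029, theta = 144.2461 degrees


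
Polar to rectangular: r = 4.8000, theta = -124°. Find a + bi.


a = 4.8000*cos(-124°) = 4.8000*(-0.55919) = -2.6841
b = 4.8000*sin(-124°) = 4.8000*(-0.82904) = -3.9794

-2.6841 - 3.9794i


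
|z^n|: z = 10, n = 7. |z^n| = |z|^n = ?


|z| = sqrt(100+0) = sqrt(100) = 10
|z^7| = |z|^7 = 10^7 = 10000000

|z^7| = 10000000


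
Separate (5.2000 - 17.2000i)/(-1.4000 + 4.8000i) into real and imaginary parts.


Multiply by conjugate: (5.2000 - 17.2000i)(-1.4000 - 4.8000i) / ((-1.4)^2 + 4.8^2)
Numerator real = 5.2*(-1.4) - (17.2)*4.8 = -89.84
Numerator imag = -17.2*(-1.4) - 5.2*4.8 = -0.88
Denominator = 25
Re(z) = -89.84/25 = -3.5936
Im(z) = -0.88/25 = -0.0352

Re(z) = -3.5936, Im(z) = -0.0352


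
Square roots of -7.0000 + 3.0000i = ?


|z| = sqrt(49+9) = 7.6158
sqrt((|z|+a)/2) = sqrt((7.6158+(-7))/2) = sqrt(0.3079) = 0.5549
sqrt((|z|-a)/2) = sqrt((7.6158-(-7))/2) = sqrt(7.3079) = 2.7033

±(0.5549 + 2.7033i) i.e. 0.5549 + 2.7033i and -0.5549 - 2.7033i


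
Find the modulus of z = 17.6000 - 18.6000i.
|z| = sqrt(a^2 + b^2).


|z| = sqrt(17.6^2 + (-18.6)^2) = sqrt(309.76 + 345.96) = sqrt(655.72) = 25.6070

|z| = 25.6070


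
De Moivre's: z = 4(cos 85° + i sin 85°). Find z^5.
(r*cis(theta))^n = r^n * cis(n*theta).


r^5 = 4^5 = 1024
n*theta = 5*85° = 425° = 65° (mod 360)
a = 1024*cos(65°) = 432.7611
b = 1024*sin(65°) = 928.0592

1024 cis(65°) = 432.7611 + 928.0592i


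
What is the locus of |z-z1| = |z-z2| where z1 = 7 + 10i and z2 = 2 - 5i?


Equal distances means the locus is the perpendicular bisector of z1 and z2.
Midpoint = ((7+2)/2, (10+(-5))/2) = (4.5000, 2.5000)

Perpendicular bisector through (4.5000, 2.5000)


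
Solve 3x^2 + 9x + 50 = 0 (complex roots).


disc = 9^2 - 4*3*50 = 81 - 600 = -519
sqrt(|disc|) = sqrt(519) = 22.7816
Real part = -9/(2*3) = -1.5000
Imag part = 22.7816/(2*3) = 3.7969

-1.5000 ± 3.7969i


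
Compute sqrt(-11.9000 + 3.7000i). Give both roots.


|z| = sqrt(141.61+13.69) = 12.4619
sqrt((|z|+a)/2) = sqrt((12.4619+(-11.9))/2) = sqrt(0.2810) = 0.5301
sqrt((|z|-a)/2) = sqrt((12.4619-(-11.9))/2) = sqrt(12.1810) = 3.4901

±(0.5301 + 3.4901i) i.e. 0.5301 + 3.4901i and -0.5301 - 3.4901i


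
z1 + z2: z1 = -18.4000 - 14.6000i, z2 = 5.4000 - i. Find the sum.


Real: -18.4 + 5.4 = -13
Imag: -14.6 - 1 = -15.6

-13.0000 - 15.6000i


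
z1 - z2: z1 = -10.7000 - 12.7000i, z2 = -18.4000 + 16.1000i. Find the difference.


Real: -10.7 + 18.4 = 7.7
Imag: -12.7 - 16.1 = -28.8

7.7000 - 28.8000i


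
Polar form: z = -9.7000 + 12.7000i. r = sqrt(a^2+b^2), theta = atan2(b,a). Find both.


r = sqrt(94.09+161.29) = sqrt(255.38) = 15.9806
theta = atan2(12.7, -9.7) = 127.3719 degrees

r = 15.9806, theta = 127.3719 degrees


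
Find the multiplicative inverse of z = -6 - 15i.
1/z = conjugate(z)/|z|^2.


|z|^2 = 36+225 = 261
1/z = (-6 + 15i)/261

1/z = -0.0230 + 0.0575i


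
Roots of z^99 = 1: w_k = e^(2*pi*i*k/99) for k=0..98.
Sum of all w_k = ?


The sum of all 99th roots of unity is 0.
Geometric series: (1 - w^99)/(1 - w) = (1-1)/(1-w) = 0 since w^99 = 1, w ≠ 1.
Alternatively: coefficient of z^98 in z^99 - 1 is 0.

0


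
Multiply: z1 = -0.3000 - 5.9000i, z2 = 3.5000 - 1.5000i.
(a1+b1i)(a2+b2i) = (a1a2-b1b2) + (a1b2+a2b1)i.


Real = -0.3*3.5 - (-5.9)*(-1.5) = -1.05 - 8.85 = -9.9
Imag = -0.3*(-1.5) + 3.5*(-5.9) = 0.45 - (20.65) = -20.2

-9.9000 - 20.2000i


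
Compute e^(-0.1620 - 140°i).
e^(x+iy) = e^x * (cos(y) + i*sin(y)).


e^-0.1620 = 0.85044
cos(-140°) = -0.76604
sin(-140°) = -0.6428
Real = 0.85044*(-0.76604) = -0.6515
Imag = 0.85044*(-0.6428) = -0.5467

-0.6515 - 0.5467i


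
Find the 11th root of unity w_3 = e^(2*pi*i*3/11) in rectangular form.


Angle = 360*3/11 = 98.1818°
a = cos(98.1818°) = -0.1423
b = sin(98.1818°) = 0.9898

-0.1423 + 0.9898i


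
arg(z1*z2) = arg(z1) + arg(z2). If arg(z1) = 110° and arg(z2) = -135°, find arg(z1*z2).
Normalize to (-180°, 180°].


arg(z1*z2) = 110° - 135° = -25°
Normalized to (-180°, 180°]: -25°

-25°


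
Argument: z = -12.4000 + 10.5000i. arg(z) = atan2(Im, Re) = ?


Re = -12.4, Im = 10.5
arg = atan2(10.5, -12.4) = 139.7429 degrees

arg(z) = 139.7429 degrees


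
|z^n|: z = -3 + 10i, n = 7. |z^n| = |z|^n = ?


|z| = sqrt(9+100) = sqrt(109) = 10.4403
|z^7| = |z|^7 = (sqrt(109))^7 = 109^3 * sqrt(109) = 1295029*sqrt(109)

|z^7| = 1295029*sqrt(109) ≈ 13520499.6979


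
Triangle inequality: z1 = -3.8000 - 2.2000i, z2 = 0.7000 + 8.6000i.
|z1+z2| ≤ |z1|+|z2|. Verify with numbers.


|z1| = sqrt((-3.8)^2 + (-2.2)^2) = sqrt(19.28) = 4.3909
|z2| = sqrt(0.7^2 + 8.6^2) = sqrt(74.45) = 8.6284
z1+z2 = -3.1000 + 6.4000i
|z1+z2| = sqrt(50.57) = 7.1113
|z1|+|z2| = 4.3909 + 8.6284 = 13.0193

|z1+z2| = 7.1113 ≤ |z1|+|z2| = 13.0193 (verified)


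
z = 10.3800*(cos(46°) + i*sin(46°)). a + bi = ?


a = 10.3800*cos(46°) = 10.3800*0.69466 = 7.2106
b = 10.3800*sin(46°) = 10.3800*0.71934 = 7.4667

7.2106 + 7.4667i


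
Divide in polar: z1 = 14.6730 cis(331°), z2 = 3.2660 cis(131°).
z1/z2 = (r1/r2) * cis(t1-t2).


r = 14.6730 / 3.2660 = 4.4927
theta = 331° - 131° = 200° = 200° (mod 360)

4.4927 cis(200°)


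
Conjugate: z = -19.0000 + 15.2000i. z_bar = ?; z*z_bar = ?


z_bar = -19.0000 - 15.2000i
z*z_bar = (-19)^2 + 15.2^2 = 361 + 231.04 = 592.04

z_bar = -19.0000 - 15.2000i, z*z_bar = 592.04


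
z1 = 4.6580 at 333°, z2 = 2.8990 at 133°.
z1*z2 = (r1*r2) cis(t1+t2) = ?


r = 4.6580 * 2.8990 = 13.5035
theta = 333° + 133° = 466° = 106° (mod 360)

13.5035 cis(106°)


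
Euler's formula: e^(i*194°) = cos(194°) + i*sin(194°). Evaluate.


cos(194°) = -0.9703
sin(194°) = -0.2419

e^(i*194°) = -0.9703 - 0.2419i


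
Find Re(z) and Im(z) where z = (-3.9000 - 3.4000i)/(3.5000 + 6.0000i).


Multiply by conjugate: (-3.9000 - 3.4000i)(3.5000 - 6.0000i) / (3.5^2 + 6^2)
Numerator real = -3.9*3.5 - (3.4)*6 = -34.05
Numerator imag = -3.4*3.5 - (-3.9)*6 = 11.5
Denominator = 48.25
Re(z) = -34.05/48.25 = -0.7057
Im(z) = 11.5/48.25 = 0.2383

Re(z) = -0.7057, Im(z) = 0.2383


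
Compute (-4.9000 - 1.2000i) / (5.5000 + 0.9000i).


Conjugate of z2 = 5.5000 - 0.9000i
Numerator: (-4.9000 - 1.2000i)(5.5000 - 0.9000i) = -28.0300 - 2.1900i
Denominator: 5.5^2 + 0.9^2 = 31.06
Result = (-28.0300 - 2.1900i)/31.06

-0.9024 - 0.0705i


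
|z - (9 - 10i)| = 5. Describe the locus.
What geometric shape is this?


|z - z0| = r is a circle with center z0 and radius r.
Center = (9, -10), radius = 5

Circle with center (9, -10) and radius 5


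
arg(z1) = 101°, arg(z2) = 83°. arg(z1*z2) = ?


arg(z1*z2) = 101° + 83° = 184°
Normalized to (-180°, 180°]: -176°

-176°


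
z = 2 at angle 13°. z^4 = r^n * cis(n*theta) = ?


r^4 = 2^4 = 16
n*theta = 4*13° = 52° = 52° (mod 360)
a = 16*cos(52°) = 9.8506
b = 16*sin(52°) = 12.6082

16 cis(52°) = 9.8506 + 12.6082i


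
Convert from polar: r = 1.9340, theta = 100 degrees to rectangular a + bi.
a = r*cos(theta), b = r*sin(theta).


a = 1.9340*cos(100°) = 1.9340*(-0.17365) = -0.3358
b = 1.9340*sin(100°) = 1.9340*0.9848 = 1.9046

-0.3358 + 1.9046i


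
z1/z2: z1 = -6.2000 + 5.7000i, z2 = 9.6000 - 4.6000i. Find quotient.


Conjugate of z2 = 9.6000 + 4.6000i
Numerator: (-6.2000 + 5.7000i)(9.6000 + 4.6000i) = -85.7400 + 26.2000i
Denominator: 9.6^2 + (-4.6)^2 = 113.32
Result = (-85.7400 + 26.2000i)/113.32

-0.7566 + 0.2312i


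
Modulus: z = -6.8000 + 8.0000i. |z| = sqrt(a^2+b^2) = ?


|z| = sqrt((-6.8)^2 + 8^2) = sqrt(46.24 + 64) = sqrt(110.24) = 10.4995

|z| = 10.4995


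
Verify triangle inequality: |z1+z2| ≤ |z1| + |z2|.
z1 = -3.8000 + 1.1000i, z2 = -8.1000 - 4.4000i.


|z1| = sqrt((-3.8)^2 + 1.1^2) = sqrt(15.65) = 3.9560
|z2| = sqrt((-8.1)^2 + (-4.4)^2) = sqrt(84.97) = 9.2179
z1+z2 = -11.9000 - 3.3000i
|z1+z2| = sqrt(152.5) = 12.3491
|z1|+|z2| = 3.9560 + 9.2179 = 13.1739

|z1+z2| = 12.3491 ≤ |z1|+|z2| = 13.1739 (verified)


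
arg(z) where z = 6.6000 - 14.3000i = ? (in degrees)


Re = 6.6, Im = -14.3
arg = atan2(-14.3, 6.6) = -65.2249 degrees

arg(z) = -65.2249 degrees


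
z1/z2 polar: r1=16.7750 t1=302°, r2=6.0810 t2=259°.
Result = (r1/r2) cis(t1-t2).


r = 16.7750 / 6.0810 = 2.7586
theta = 302° - 259° = 43° = 43° (mod 360)

2.7586 cis(43°)


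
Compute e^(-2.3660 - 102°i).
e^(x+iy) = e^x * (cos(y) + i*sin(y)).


e^-2.3660 = 0.0939
cos(-102°) = -0.2079
sin(-102°) = -0.9781
Real = 0.0939*(-0.2079) = -0.0195
Imag = 0.0939*(-0.9781) = -0.0918

-0.0195 - 0.0918i


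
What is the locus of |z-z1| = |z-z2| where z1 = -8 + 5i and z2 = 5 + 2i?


Equal distances means the locus is the perpendicular bisector of z1 and z2.
Midpoint = ((-8+5)/2, (5+2)/2) = (-1.5000, 3.5000)

Perpendicular bisector through (-1.5000, 3.5000)


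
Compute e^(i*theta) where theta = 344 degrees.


cos(344°) = 0.9613
sin(344°) = -0.2756

e^(i*344°) = 0.9613 - 0.2756i


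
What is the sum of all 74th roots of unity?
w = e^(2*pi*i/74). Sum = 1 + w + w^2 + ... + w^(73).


The sum of all 74th roots of unity is 0.
Geometric series: (1 - w^74)/(1 - w) = (1-1)/(1-w) = 0 since w^74 = 1, w ≠ 1.
Alternatively: coefficient of z^73 in z^74 - 1 is 0.

0


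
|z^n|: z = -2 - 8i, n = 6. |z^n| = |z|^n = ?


|z| = sqrt(4+64) = sqrt(68) = 8.2462
|z^6| = |z|^6 = (sqrt(68))^6 = 68^3 = 314432

|z^6| = 314432


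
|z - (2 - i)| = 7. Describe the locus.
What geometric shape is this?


|z - z0| = r is a circle with center z0 and radius r.
Center = (2, -1), radius = 7

Circle with center (2, -1) and radius 7


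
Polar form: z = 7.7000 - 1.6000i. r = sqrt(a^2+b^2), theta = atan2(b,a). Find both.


r = sqrt(59.29+2.56) = sqrt(61.85) = 7.8645
theta = atan2(-1.6, 7.7) = -11.7386 degrees

r = 7.8645, theta = -11.7386 degrees


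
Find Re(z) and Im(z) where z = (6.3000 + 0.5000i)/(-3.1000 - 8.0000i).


Multiply by conjugate: (6.3000 + 0.5000i)(-3.1000 + 8.0000i) / ((-3.1)^2 + (-8)^2)
Numerator real = 6.3*(-3.1) + 0.5*(-8) = -23.53
Numerator imag = 0.5*(-3.1) - 6.3*(-8) = 48.85
Denominator = 73.61
Re(z) = -23.53/73.61 = -0.3197
Im(z) = 48.85/73.61 = 0.6636

Re(z) = -0.3197, Im(z) = 0.6636


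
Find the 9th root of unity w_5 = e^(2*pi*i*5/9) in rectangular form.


Angle = 360*5/9 = 200°
a = cos(200°) = -0.9397
b = sin(200°) = -0.3420

-0.9397 - 0.3420i


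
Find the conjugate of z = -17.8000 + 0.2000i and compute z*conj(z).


z_bar = -17.8000 - 0.2000i
z*z_bar = (-17.8)^2 + 0.2^2 = 316.84 + 0.04 = 316.88

z_bar = -17.8000 - 0.2000i, z*z_bar = 316.88


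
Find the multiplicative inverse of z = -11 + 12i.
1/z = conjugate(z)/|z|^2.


|z|^2 = 121+144 = 265
1/z = (-11 - 12i)/265

1/z = -0.0415 - 0.0453i


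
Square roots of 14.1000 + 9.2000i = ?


|z| = sqrt(198.81+84.64) = 16.8360
sqrt((|z|+a)/2) = sqrt((16.8360+14.1)/2) = sqrt(15.4680) = 3.9329
sqrt((|z|-a)/2) = sqrt((16.8360-14.1)/2) = sqrt(1.3680) = 1.1696

±(3.9329 + 1.1696i) i.e. 3.9329 + 1.1696i and -3.9329 - 1.1696i


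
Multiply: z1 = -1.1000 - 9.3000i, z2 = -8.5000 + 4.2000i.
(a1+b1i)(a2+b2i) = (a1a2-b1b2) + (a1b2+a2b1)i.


Real = -1.1*(-8.5) - (-9.3)*4.2 = 9.35 - (-39.06) = 48.41
Imag = -1.1*4.2 - (8.5)*(-9.3) = -4.62 + 79.05 = 74.43

48.4100 + 74.4300i


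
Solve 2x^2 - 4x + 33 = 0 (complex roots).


disc = (-4)^2 - 4*2*33 = 16 - 264 = -248
sqrt(|disc|) = sqrt(248) = 15.7480
Real part = 4/(2*2) = 1.0000
Imag part = 15.7480/(2*2) = 3.9370

1.0000 ± 3.9370i


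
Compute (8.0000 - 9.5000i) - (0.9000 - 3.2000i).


Real: 8 - 0.9 = 7.1
Imag: -9.5 + 3.2 = -6.3

7.1000 - 6.3000i


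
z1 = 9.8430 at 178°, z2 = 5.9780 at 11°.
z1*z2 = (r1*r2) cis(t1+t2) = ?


r = 9.8430 * 5.9780 = 58.8415
theta = 178° + 11° = 189° = 189° (mod 360)

58.8415 cis(189°)


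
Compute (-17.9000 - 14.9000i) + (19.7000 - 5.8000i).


Real: -17.9 + 19.7 = 1.8
Imag: -14.9 - 5.8 = -20.7

1.8000 - 20.7000i


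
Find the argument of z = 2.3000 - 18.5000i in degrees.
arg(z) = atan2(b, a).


Re = 2.3, Im = -18.5
arg = atan2(-18.5, 2.3) = -82.9131 degrees

arg(z) = -82.9131 degrees


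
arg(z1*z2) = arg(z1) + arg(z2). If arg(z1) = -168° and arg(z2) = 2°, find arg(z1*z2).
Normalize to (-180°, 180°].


arg(z1*z2) = -168° + 2° = -166°
Normalized to (-180°, 180°]: -166°

-166°


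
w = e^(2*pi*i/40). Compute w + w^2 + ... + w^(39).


With w = e^(2*pi*i/40), all 40 of the 40th roots of unity w^0 = 1, w, ..., w^(39) sum to 0: 1 + w + ... + w^(39) = (1 - w^40)/(1 - w) = 0 since w^40 = 1, w ≠ 1.
Removing the root 1: w + w^2 + ... + w^(39) = 0 - 1 = -1

Sum = -1


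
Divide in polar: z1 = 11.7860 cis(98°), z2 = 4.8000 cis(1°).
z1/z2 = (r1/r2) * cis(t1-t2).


r = 11.7860 / 4.8000 = 2.4554
theta = 98° - 1° = 97° = 97° (mod 360)

2.4554 cis(97°)


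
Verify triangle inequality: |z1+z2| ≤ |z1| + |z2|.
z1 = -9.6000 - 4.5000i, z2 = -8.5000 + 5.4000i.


|z1| = sqrt((-9.6)^2 + (-4.5)^2) = sqrt(112.41) = 10.6024
|z2| = sqrt((-8.5)^2 + 5.4^2) = sqrt(101.41) = 10.0703
z1+z2 = -18.1000 + 0.9000i
|z1+z2| = sqrt(328.42) = 18.1224
|z1|+|z2| = 10.6024 + 10.0703 = 20.6727

|z1+z2| = 18.1224 ≤ |z1|+|z2| = 20.6727 (verified)


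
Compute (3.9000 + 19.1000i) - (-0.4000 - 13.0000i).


Real: 3.9 + 0.4 = 4.3
Imag: 19.1 + 13 = 32.1

4.3000 + 32.1000i


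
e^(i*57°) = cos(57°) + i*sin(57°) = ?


cos(57°) = 0.5446
sin(57°) = 0.8387

e^(i*57°) = 0.5446 + 0.8387i


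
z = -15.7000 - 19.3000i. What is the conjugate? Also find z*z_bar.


z_bar = -15.7000 + 19.3000i
z*z_bar = (-15.7)^2 + (-19.3)^2 = 246.49 + 372.49 = 618.98

z_bar = -15.7000 + 19.3000i, z*z_bar = 618.98


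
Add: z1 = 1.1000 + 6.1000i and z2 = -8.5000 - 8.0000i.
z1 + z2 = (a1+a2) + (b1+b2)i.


Real: 1.1 - 8.5 = -7.4
Imag: 6.1 - 8 = -1.9

-7.4000 - 1.9000i


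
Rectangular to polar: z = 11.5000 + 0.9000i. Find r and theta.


r = sqrt(132.25+0.81) = sqrt(133.06) = 11.5352
theta = atan2(0.9, 11.5) = 4.4749 degrees

r = 11.5352, theta = 4.4749 degrees


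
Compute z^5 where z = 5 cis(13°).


r^5 = 5^5 = 3125
n*theta = 5*13° = 65° = 65° (mod 360)
a = 3125*cos(65°) = 1320.6821
b = 3125*sin(65°) = 2832.2118

3125 cis(65°) = 1320.6821 + 2832.2118i


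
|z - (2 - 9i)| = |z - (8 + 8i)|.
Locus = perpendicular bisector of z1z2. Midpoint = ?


Equal distances means the locus is the perpendicular bisector of z1 and z2.
Midpoint = ((2+8)/2, (-9+8)/2) = (5.0000, -0.5000)

Perpendicular bisector through (5.0000, -0.5000)


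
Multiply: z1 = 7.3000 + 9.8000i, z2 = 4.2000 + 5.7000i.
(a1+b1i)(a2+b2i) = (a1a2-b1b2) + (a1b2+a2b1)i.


Real = 7.3*4.2 - 9.8*5.7 = 30.66 - 55.86 = -25.2
Imag = 7.3*5.7 + 4.2*9.8 = 41.61 + 41.16 = 82.77

-25.2000 + 82.7700i


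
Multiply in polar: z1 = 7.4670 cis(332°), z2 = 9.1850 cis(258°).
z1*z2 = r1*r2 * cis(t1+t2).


r = 7.4670 * 9.1850 = 68.5844
theta = 332° + 258° = 590° = 230° (mod 360)

68.5844 cis(230°)


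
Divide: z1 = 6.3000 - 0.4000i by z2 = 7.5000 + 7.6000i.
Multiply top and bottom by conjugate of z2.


Conjugate of z2 = 7.5000 - 7.6000i
Numerator: (6.3000 - 0.4000i)(7.5000 - 7.6000i) = 44.2100 - 50.8800i
Denominator: 7.5^2 + 7.6^2 = 114.01
Result = (44.2100 - 50.8800i)/114.01

0.3878 - 0.4463i


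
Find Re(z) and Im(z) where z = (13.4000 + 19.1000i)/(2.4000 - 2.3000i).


Multiply by conjugate: (13.4000 + 19.1000i)(2.4000 + 2.3000i) / (2.4^2 + (-2.3)^2)
Numerator real = 13.4*2.4 + 19.1*(-2.3) = -11.77
Numerator imag = 19.1*2.4 - 13.4*(-2.3) = 76.66
Denominator = 11.05
Re(z) = -11.77/11.05 = -1.0652
Im(z) = 76.66/11.05 = 6.9376

Re(z) = -1.0652, Im(z) = 6.9376


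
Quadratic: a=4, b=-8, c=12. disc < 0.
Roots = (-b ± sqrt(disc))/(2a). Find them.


disc = (-8)^2 - 4*4*12 = 64 - 192 = -128
sqrt(|disc|) = sqrt(128) = 11.3137
Real part = 8/(2*4) = 1.0000
Imag part = 11.3137/(2*4) = 1.4142

1.0000 ± 1.4142i


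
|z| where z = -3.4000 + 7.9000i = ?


|z| = sqrt((-3.4)^2 + 7.9^2) = sqrt(11.56 + 62.41) = sqrt(73.97) = 8.6006

|z| = 8.6006


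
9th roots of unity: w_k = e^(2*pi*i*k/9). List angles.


The 9th roots of unity are cis(360k/9°) for k=0..8
Angle step = 360/9 = 40°
Primitive root: cis(40°)
Primitive root = 0.7660 + 0.6428i

9 roots at angles: 0°, 40°, 80°, 120°, 160°, 200°, 240°, 280°, 320°


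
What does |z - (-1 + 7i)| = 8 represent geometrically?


|z - z0| = r is a circle with center z0 and radius r.
Center = (-1, 7), radius = 8

Circle with center (-1, 7) and radius 8


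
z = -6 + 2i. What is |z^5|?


|z| = sqrt(36+4) = sqrt(40) = 6.3246
|z^5| = |z|^5 = (sqrt(40))^5 = 40^2 * sqrt(40) = 1600*sqrt(40)

|z^5| = 1600*sqrt(40) ≈ 10119.2885


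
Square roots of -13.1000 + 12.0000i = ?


|z| = sqrt(171.61+144) = 17.7654
sqrt((|z|+a)/2) = sqrt((17.7654+(-13.1))/2) = sqrt(2.3327) = 1.5273
sqrt((|z|-a)/2) = sqrt((17.7654-(-13.1))/2) = sqrt(15.4327) = 3.9284

±(1.5273 + 3.9284i) i.e. 1.5273 + 3.9284i and -1.5273 - 3.9284i


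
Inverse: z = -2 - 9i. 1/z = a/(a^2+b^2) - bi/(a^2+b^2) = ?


|z|^2 = 4+81 = 85
1/z = (-2 + 9i)/85

1/z = -0.0235 + 0.1059i


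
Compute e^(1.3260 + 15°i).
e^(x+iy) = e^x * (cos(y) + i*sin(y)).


e^1.3260 = 3.7659
cos(15°) = 0.96593
sin(15°) = 0.25882
Real = 3.7659*0.96593 = 3.6376
Imag = 3.7659*0.25882 = 0.9747

3.6376 + 0.9747i


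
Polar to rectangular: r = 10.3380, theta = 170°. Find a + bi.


a = 10.3380*cos(170°) = 10.3380*(-0.9848) = -10.1809
b = 10.3380*sin(170°) = 10.3380*0.17365 = 1.7952

-10.1809 + 1.7952i


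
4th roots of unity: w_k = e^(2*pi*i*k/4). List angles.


The 4th roots of unity are cis(360k/4°) for k=0..3
Angle step = 360/4 = 90°
Primitive root: cis(90°)
Primitive root = 0 + 1.0000i

4 roots at angles: 0°, 90°, 180°, 270°


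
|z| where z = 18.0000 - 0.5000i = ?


|z| = sqrt(18^2 + (-0.5)^2) = sqrt(324 + 0.25) = sqrt(324.25) = 18.0069

|z| = 18.0069


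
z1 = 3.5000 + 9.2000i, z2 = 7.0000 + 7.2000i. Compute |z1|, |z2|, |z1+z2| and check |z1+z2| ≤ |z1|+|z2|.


|z1| = sqrt(3.5^2 + 9.2^2) = sqrt(96.89) = 9.8433
|z2| = sqrt(7^2 + 7.2^2) = sqrt(100.84) = 10.0419
z1+z2 = 10.5000 + 16.4000i
|z1+z2| = sqrt(379.21) = 19.4733
|z1|+|z2| = 9.8433 + 10.0419 = 19.8852

|z1+z2| = 19.4733 ≤ |z1|+|z2| = 19.8852 (verified)


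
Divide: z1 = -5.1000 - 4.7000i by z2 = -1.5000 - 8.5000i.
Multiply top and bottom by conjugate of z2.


Conjugate of z2 = -1.5000 + 8.5000i
Numerator: (-5.1000 - 4.7000i)(-1.5000 + 8.5000i) = 47.6000 - 36.3000i
Denominator: (-1.5)^2 + (-8.5)^2 = 74.5
Result = (47.6000 - 36.3000i)/74.5

0.6389 - 0.4872i


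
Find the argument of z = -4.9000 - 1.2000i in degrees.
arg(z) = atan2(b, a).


Re = -4.9, Im = -1.2
arg = atan2(-1.2, -4.9) = -166.2392 degrees

arg(z) = -166.2392 degrees


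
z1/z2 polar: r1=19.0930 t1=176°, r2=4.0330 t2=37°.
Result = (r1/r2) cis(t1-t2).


r = 19.0930 / 4.0330 = 4.7342
theta = 176° - 37° = 139° = 139° (mod 360)

4.7342 cis(139°)


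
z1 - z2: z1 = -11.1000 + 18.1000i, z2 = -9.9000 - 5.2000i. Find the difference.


Real: -11.1 + 9.9 = -1.2
Imag: 18.1 + 5.2 = 23.3

-1.2000 + 23.3000i


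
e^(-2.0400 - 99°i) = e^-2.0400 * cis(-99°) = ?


e^-2.0400 = 0.1300
cos(-99°) = -0.1564
sin(-99°) = -0.9877
Real = 0.1300*(-0.1564) = -0.0203
Imag = 0.1300*(-0.9877) = -0.1284

-0.0203 - 0.1284i


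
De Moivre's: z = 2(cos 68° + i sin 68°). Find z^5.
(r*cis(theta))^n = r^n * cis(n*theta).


r^5 = 2^5 = 32
n*theta = 5*68° = 340° = 340° (mod 360)
a = 32*cos(340°) = 30.0702
b = 32*sin(340°) = -10.9446

32 cis(340°) = 30.0702 - 10.9446i


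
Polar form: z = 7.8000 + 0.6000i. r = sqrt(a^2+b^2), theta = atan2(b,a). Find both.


r = sqrt(60.84+0.36) = sqrt(61.2) = 7.8230
theta = atan2(0.6, 7.8) = 4.3987 degrees

r = 7.8230, theta = 4.3987 degrees


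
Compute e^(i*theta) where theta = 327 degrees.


cos(327°) = 0.8387
sin(327°) = -0.5446

e^(i*327°) = 0.8387 - 0.5446i


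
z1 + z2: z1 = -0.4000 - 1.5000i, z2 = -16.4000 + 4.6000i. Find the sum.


Real: -0.4 - 16.4 = -16.8
Imag: -1.5 + 4.6 = 3.1

-16.8000 + 3.1000i


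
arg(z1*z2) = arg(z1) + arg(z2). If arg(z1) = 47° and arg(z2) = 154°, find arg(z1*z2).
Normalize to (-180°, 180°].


arg(z1*z2) = 47° + 154° = 201°
Normalized to (-180°, 180°]: -159°

-159°


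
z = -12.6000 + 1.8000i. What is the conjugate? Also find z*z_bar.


z_bar = -12.6000 - 1.8000i
z*z_bar = (-12.6)^2 + 1.8^2 = 158.76 + 3.24 = 162

z_bar = -12.6000 - 1.8000i, z*z_bar = 162


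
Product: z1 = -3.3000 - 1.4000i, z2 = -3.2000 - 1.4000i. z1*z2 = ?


Real = -3.3*(-3.2) - (-1.4)*(-1.4) = 10.56 - 1.96 = 8.6
Imag = -3.3*(-1.4) - (3.2)*(-1.4) = 4.62 + 4.48 = 9.1

8.6000 + 9.1000i


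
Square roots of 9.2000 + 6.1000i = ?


|z| = sqrt(84.64+37.21) = 11.0386
sqrt((|z|+a)/2) = sqrt((11.0386+9.2)/2) = sqrt(10.1193) = 3.1811
sqrt((|z|-a)/2) = sqrt((11.0386-9.2)/2) = sqrt(0.9193) = 0.9588

±(3.1811 + 0.9588i) i.e. 3.1811 + 0.9588i and -3.1811 - 0.9588i


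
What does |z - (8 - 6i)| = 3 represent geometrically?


|z - z0| = r is a circle with center z0 and radius r.
Center = (8, -6), radius = 3

Circle with center (8, -6) and radius 3


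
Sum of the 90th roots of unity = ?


The sum of all 90th roots of unity is 0.
Geometric series: (1 - w^90)/(1 - w) = (1-1)/(1-w) = 0 since w^90 = 1, w ≠ 1.
Alternatively: coefficient of z^89 in z^90 - 1 is 0.

0


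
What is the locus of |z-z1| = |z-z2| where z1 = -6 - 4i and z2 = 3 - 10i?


Equal distances means the locus is the perpendicular bisector of z1 and z2.
Midpoint = ((-6+3)/2, (-4+(-10))/2) = (-1.5000, -7.0000)

Perpendicular bisector through (-1.5000, -7.0000)


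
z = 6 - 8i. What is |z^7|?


|z| = sqrt(36+64) = sqrt(100) = 10
|z^7| = |z|^7 = 10^7 = 10000000

|z^7| = 10000000


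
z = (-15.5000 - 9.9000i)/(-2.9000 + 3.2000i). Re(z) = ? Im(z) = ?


Multiply by conjugate: (-15.5000 - 9.9000i)(-2.9000 - 3.2000i) / ((-2.9)^2 + 3.2^2)
Numerator real = -15.5*(-2.9) - (9.9)*3.2 = 13.27
Numerator imag = -9.9*(-2.9) - (-15.5)*3.2 = 78.31
Denominator = 18.65
Re(z) = 13.27/18.65 = 0.7115
Im(z) = 78.31/18.65 = 4.1989

Re(z) = 0.7115, Im(z) = 4.1989


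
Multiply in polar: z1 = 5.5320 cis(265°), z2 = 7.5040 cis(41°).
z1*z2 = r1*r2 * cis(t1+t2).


r = 5.5320 * 7.5040 = 41.5121
theta = 265° + 41° = 306° = 306° (mod 360)

41.5121 cis(306°)


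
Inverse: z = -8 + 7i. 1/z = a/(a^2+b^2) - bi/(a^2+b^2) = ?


|z|^2 = 64+49 = 113
1/z = (-8 - 7i)/113

1/z = -0.0708 - 0.0619i


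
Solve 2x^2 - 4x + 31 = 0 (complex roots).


disc = (-4)^2 - 4*2*31 = 16 - 248 = -232
sqrt(|disc|) = sqrt(232) = 15.2315
Real part = 4/(2*2) = 1.0000
Imag part = 15.2315/(2*2) = 3.8079

1.0000 ± 3.8079i


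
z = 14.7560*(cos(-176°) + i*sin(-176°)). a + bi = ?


a = 14.7560*cos(-176°) = 14.7560*(-0.997564) = -14.7201
b = 14.7560*sin(-176°) = 14.7560*(-0.069756) = -1.0293

-14.7201 - 1.0293i


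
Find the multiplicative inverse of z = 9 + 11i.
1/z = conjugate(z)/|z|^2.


|z|^2 = 81+121 = 202
1/z = (9 - 11i)/202

1/z = 0.0446 - 0.0545i


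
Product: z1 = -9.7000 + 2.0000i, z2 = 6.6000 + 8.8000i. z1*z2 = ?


Real = -9.7*6.6 - 2*8.8 = -64.02 - 17.6 = -81.62
Imag = -9.7*8.8 + 6.6*2 = -85.36 + 13.2 = -72.16

-81.6200 - 72.1600i


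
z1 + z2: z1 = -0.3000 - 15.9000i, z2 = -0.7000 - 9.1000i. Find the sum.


Real: -0.3 - 0.7 = -1
Imag: -15.9 - 9.1 = -25

-1.0000 - 25.0000i


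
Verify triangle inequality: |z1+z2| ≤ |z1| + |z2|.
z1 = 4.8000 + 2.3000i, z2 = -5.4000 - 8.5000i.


|z1| = sqrt(4.8^2 + 2.3^2) = sqrt(28.33) = 5.3226
|z2| = sqrt((-5.4)^2 + (-8.5)^2) = sqrt(101.41) = 10.0703
z1+z2 = -0.6000 - 6.2000i
|z1+z2| = sqrt(38.8) = 6.2290
|z1|+|z2| = 5.3226 + 10.0703 = 15.3929

|z1+z2| = 6.2290 ≤ |z1|+|z2| = 15.3929 (verified)


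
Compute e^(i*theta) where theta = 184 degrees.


cos(184°) = -0.9976
sin(184°) = -0.0698

e^(i*184°) = -0.9976 - 0.0698i


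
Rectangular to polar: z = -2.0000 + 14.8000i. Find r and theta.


r = sqrt(4+219.04) = sqrt(223.04) = 14.9345
theta = atan2(14.8, -2) = 97.6961 degrees

r = 14.9345, theta = 97.6961 degrees


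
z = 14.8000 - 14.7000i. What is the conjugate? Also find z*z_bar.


z_bar = 14.8000 + 14.7000i
z*z_bar = 14.8^2 + (-14.7)^2 = 219.04 + 216.09 = 435.13

z_bar = 14.8000 + 14.7000i, z*z_bar = 435.13


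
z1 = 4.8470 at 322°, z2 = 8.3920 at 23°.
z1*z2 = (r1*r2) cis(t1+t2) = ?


r = 4.8470 * 8.3920 = 40.6760
theta = 322° + 23° = 345° = 345° (mod 360)

40.6760 cis(345°)


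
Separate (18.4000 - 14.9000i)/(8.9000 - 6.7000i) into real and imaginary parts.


Multiply by conjugate: (18.4000 - 14.9000i)(8.9000 + 6.7000i) / (8.9^2 + (-6.7)^2)
Numerator real = 18.4*8.9 - (14.9)*(-6.7) = 263.59
Numerator imag = -14.9*8.9 - 18.4*(-6.7) = -9.33
Denominator = 124.1
Re(z) = 263.59/124.1 = 2.1240
Im(z) = -9.33/124.1 = -0.0752

Re(z) = 2.1240, Im(z) = -0.0752


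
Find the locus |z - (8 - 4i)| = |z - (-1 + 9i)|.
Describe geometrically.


Equal distances means the locus is the perpendicular bisector of z1 and z2.
Midpoint = ((8+(-1))/2, (-4+9)/2) = (3.5000, 2.5000)

Perpendicular bisector through (3.5000, 2.5000)


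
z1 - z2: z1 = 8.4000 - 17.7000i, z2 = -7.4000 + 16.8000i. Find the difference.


Real: 8.4 + 7.4 = 15.8
Imag: -17.7 - 16.8 = -34.5

15.8000 - 34.5000i


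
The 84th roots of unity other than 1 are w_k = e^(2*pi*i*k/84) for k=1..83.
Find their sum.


With w = e^(2*pi*i/84), all 84 of the 84th roots of unity w^0 = 1, w, ..., w^(83) sum to 0: 1 + w + ... + w^(83) = (1 - w^84)/(1 - w) = 0 since w^84 = 1, w ≠ 1.
Removing the root 1: w + w^2 + ... + w^(83) = 0 - 1 = -1

Sum = -1


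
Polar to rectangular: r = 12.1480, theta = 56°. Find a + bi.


a = 12.1480*cos(56°) = 12.1480*0.559193 = 6.7931
b = 12.1480*sin(56°) = 12.1480*0.8290376 = 10.0711

6.7931 + 10.0711i


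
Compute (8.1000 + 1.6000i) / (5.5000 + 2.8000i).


Conjugate of z2 = 5.5000 - 2.8000i
Numerator: (8.1000 + 1.6000i)(5.5000 - 2.8000i) = 49.0300 - 13.8800i
Denominator: 5.5^2 + 2.8^2 = 38.09
Result = (49.0300 - 13.8800i)/38.09

1.2872 - 0.3644i


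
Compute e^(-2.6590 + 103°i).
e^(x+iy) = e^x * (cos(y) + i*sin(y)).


e^-2.6590 = 0.0700
cos(103°) = -0.225
sin(103°) = 0.9744
Real = 0.0700*(-0.225) = -0.0158
Imag = 0.0700*0.9744 = 0.0682

-0.0158 + 0.0682i


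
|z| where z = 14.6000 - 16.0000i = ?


|z| = sqrt(14.6^2 + (-16)^2) = sqrt(213.16 + 256) = sqrt(469.16) = 21.6601

|z| = 21.6601


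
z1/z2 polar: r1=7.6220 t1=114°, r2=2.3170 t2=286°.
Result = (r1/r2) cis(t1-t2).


r = 7.6220 / 2.3170 = 3.2896
theta = 114° - 286° = -172° = 188° (mod 360)

3.2896 cis(188°)


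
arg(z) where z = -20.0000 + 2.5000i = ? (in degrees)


Re = -20, Im = 2.5
arg = atan2(2.5, -20) = 172.8750 degrees

arg(z) = 172.8750 degrees


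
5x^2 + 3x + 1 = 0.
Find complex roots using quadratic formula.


disc = 3^2 - 4*5*1 = 9 - 20 = -11
sqrt(|disc|) = sqrt(11) = 3.3166
Real part = -3/(2*5) = -0.3000
Imag part = 3.3166/(2*5) = 0.3317

-0.3000 ± 0.3317i


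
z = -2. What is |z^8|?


|z| = sqrt(4+0) = sqrt(4) = 2
|z^8| = |z|^8 = 2^8 = 256

|z^8| = 256


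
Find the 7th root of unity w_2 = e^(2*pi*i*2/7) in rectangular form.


Angle = 360*2/7 = 102.8571°
a = cos(102.8571°) = -0.2225
b = sin(102.8571°) = 0.9749

-0.2225 + 0.9749i


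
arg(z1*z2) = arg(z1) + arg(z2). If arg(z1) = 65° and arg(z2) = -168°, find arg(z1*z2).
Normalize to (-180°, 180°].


arg(z1*z2) = 65° - 168° = -103°
Normalized to (-180°, 180°]: -103°

-103°


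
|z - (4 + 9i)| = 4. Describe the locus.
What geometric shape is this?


|z - z0| = r is a circle with center z0 and radius r.
Center = (4, 9), radius = 4

Circle with center (4, 9) and radius 4


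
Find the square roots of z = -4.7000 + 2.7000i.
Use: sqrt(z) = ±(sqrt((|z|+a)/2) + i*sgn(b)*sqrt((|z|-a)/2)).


|z| = sqrt(22.09+7.29) = 5.4203
sqrt((|z|+a)/2) = sqrt((5.4203+(-4.7))/2) = sqrt(0.3602) = 0.6001
sqrt((|z|-a)/2) = sqrt((5.4203-(-4.7))/2) = sqrt(5.0602) = 2.2495

±(0.6001 + 2.2495i) i.e. 0.6001 + 2.2495i and -0.6001 - 2.2495i


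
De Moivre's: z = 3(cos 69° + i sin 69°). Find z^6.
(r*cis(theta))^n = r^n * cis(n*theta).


r^6 = 3^6 = 729
n*theta = 6*69° = 414° = 54° (mod 360)
a = 729*cos(54°) = 428.4954
b = 729*sin(54°) = 589.7734

729 cis(54°) = 428.4954 + 589.7734i


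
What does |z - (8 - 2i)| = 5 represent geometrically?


|z - z0| = r is a circle with center z0 and radius r.
Center = (8, -2), radius = 5

Circle with center (8, -2) and radius 5


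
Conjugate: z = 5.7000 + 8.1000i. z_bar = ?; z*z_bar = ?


z_bar = 5.7000 - 8.1000i
z*z_bar = 5.7^2 + 8.1^2 = 32.49 + 65.61 = 98.1

z_bar = 5.7000 - 8.1000i, z*z_bar = 98.1


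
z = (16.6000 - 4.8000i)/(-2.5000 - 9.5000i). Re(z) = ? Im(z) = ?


Multiply by conjugate: (16.6000 - 4.8000i)(-2.5000 + 9.5000i) / ((-2.5)^2 + (-9.5)^2)
Numerator real = 16.6*(-2.5) - (4.8)*(-9.5) = 4.1
Numerator imag = -4.8*(-2.5) - 16.6*(-9.5) = 169.7
Denominator = 96.5
Re(z) = 4.1/96.5 = 0.0425
Im(z) = 169.7/96.5 = 1.7585

Re(z) = 0.0425, Im(z) = 1.7585


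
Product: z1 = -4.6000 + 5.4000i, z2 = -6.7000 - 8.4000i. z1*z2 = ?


Real = -4.6*(-6.7) - 5.4*(-8.4) = 30.82 - (-45.36) = 76.18
Imag = -4.6*(-8.4) - (6.7)*5.4 = 38.64 - (36.18) = 2.46

76.1800 + 2.4600i


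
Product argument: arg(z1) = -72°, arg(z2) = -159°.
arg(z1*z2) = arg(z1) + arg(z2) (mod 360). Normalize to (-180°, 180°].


arg(z1*z2) = -72° - 159° = -231°
Normalized to (-180°, 180°]: 129°

129°


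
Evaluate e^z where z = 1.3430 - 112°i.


e^1.3430 = 3.8305
cos(-112°) = -0.3746
sin(-112°) = -0.9272
Real = 3.8305*(-0.3746) = -1.4349
Imag = 3.8305*(-0.9272) = -3.5516

-1.4349 - 3.5516i


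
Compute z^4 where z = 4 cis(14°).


r^4 = 4^4 = 256
n*theta = 4*14° = 56° = 56° (mod 360)
a = 256*cos(56°) = 143.1534
b = 256*sin(56°) = 212.2336

256 cis(56°) = 143.1534 + 212.2336i


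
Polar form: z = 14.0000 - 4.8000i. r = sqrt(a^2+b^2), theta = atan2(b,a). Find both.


r = sqrt(196+23.04) = sqrt(219.04) = 14.8000
theta = atan2(-4.8, 14) = -18.9246 degrees

r = 14.8000, theta = -18.9246 degrees


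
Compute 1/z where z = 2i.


|z|^2 = 0+4 = 4
1/z = (0 - 2i)/4

1/z = 0 - 0.5000i


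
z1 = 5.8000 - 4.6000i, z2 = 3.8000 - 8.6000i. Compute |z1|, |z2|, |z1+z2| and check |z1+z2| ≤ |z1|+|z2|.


|z1| = sqrt(5.8^2 + (-4.6)^2) = sqrt(54.8) = 7.4027
|z2| = sqrt(3.8^2 + (-8.6)^2) = sqrt(88.4) = 9.4021
z1+z2 = 9.6000 - 13.2000i
|z1+z2| = sqrt(266.4) = 16.3218
|z1|+|z2| = 7.4027 + 9.4021 = 16.8048

|z1+z2| = 16.3218 ≤ |z1|+|z2| = 16.8048 (verified)


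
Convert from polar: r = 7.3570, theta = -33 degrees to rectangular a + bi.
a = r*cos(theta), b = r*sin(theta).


a = 7.3570*cos(-33°) = 7.3570*0.83867 = 6.1701
b = 7.3570*sin(-33°) = 7.3570*(-0.54464) = -4.0069

6.1701 - 4.0069i


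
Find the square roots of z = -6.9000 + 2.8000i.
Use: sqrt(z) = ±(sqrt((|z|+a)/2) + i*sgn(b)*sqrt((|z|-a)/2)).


|z| = sqrt(47.61+7.84) = 7.4465
sqrt((|z|+a)/2) = sqrt((7.4465+(-6.9))/2) = sqrt(0.2732) = 0.5227
sqrt((|z|-a)/2) = sqrt((7.4465-(-6.9))/2) = sqrt(7.1732) = 2.6783

±(0.5227 + 2.6783i) i.e. 0.5227 + 2.6783i and -0.5227 - 2.6783i


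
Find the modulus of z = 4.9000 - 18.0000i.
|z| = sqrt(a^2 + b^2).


|z| = sqrt(4.9^2 + (-18)^2) = sqrt(24.01 + 324) = sqrt(348.01) = 18.6550

|z| = 18.6550


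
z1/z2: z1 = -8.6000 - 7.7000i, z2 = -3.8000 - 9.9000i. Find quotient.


Conjugate of z2 = -3.8000 + 9.9000i
Numerator: (-8.6000 - 7.7000i)(-3.8000 + 9.9000i) = 108.9100 - 55.8800i
Denominator: (-3.8)^2 + (-9.9)^2 = 112.45
Result = (108.9100 - 55.8800i)/112.45

0.9685 - 0.4969i


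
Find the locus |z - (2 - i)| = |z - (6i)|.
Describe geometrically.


Equal distances means the locus is the perpendicular bisector of z1 and z2.
Midpoint = ((2+0)/2, (-1+6)/2) = (1.0000, 2.5000)

Perpendicular bisector through (1.0000, 2.5000)


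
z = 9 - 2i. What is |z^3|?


|z| = sqrt(81+4) = sqrt(85) = 9.2195
|z^3| = |z|^3 = (sqrt(85))^3 = 85*sqrt(85)

|z^3| = 85*sqrt(85) ≈ 783.6613


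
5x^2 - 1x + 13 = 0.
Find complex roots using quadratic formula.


disc = (-1)^2 - 4*5*13 = 1 - 260 = -259
sqrt(|disc|) = sqrt(259) = 16.0935
Real part = 1/(2*5) = 0.1000
Imag part = 16.0935/(2*5) = 1.6093

0.1000 ± 1.6093i


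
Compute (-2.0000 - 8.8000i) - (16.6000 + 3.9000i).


Real: -2 - 16.6 = -18.6
Imag: -8.8 - 3.9 = -12.7

-18.6000 - 12.7000i


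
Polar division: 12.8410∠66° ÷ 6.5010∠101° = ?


r = 12.8410 / 6.5010 = 1.9752
theta = 66° - 101° = -35° = 325° (mod 360)

1.9752 cis(325°)


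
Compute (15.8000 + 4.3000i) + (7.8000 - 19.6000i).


Real: 15.8 + 7.8 = 23.6
Imag: 4.3 - 19.6 = -15.3

23.6000 - 15.3000i


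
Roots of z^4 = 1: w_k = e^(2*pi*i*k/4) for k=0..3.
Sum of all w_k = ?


The sum of all 4th roots of unity is 0.
Geometric series: (1 - w^4)/(1 - w) = (1-1)/(1-w) = 0 since w^4 = 1, w ≠ 1.
Alternatively: coefficient of z^3 in z^4 - 1 is 0.

0


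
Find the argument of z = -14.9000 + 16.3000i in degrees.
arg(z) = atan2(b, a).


Re = -14.9, Im = 16.3
arg = atan2(16.3, -14.9) = 132.4308 degrees

arg(z) = 132.4308 degrees


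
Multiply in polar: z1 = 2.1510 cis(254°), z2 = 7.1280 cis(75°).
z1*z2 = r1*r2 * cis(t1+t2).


r = 2.1510 * 7.1280 = 15.3323
theta = 254° + 75° = 329° = 329° (mod 360)

15.3323 cis(329°)


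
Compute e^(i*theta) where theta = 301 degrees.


cos(301°) = 0.5150
sin(301°) = -0.8572

e^(i*301°) = 0.5150 - 0.8572i


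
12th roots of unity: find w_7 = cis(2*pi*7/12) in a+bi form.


Angle = 360*7/12 = 210°
a = cos(210°) = -0.8660
b = sin(210°) = -0.5000

-0.8660 - 0.5000i


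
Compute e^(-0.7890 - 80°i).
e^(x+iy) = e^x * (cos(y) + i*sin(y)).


e^-0.7890 = 0.4543
cos(-80°) = 0.1736
sin(-80°) = -0.9848
Real = 0.4543*0.1736 = 0.0789
Imag = 0.4543*(-0.9848) = -0.4474

0.0789 - 0.4474i


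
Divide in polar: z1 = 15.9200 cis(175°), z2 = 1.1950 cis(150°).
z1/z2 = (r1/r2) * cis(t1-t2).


r = 15.9200 / 1.1950 = 13.3222
theta = 175° - 150° = 25° = 25° (mod 360)

13.3222 cis(25°)


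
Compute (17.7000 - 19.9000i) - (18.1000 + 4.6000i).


Real: 17.7 - 18.1 = -0.4
Imag: -19.9 - 4.6 = -24.5

-0.4000 - 24.5000i


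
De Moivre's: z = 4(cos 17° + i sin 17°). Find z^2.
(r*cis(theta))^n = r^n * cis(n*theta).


r^2 = 4^2 = 16
n*theta = 2*17° = 34° = 34° (mod 360)
a = 16*cos(34°) = 13.2646
b = 16*sin(34°) = 8.9471

16 cis(34°) = 13.2646 + 8.9471i


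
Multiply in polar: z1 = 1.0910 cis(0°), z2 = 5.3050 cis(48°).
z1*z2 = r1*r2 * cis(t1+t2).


r = 1.0910 * 5.3050 = 5.7878
theta = 0° + 48° = 48° = 48° (mod 360)

5.7878 cis(48°)


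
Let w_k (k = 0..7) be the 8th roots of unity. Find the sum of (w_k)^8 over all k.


The roots are w_k = w^k with w = e^(2*pi*i/8), and (w^k)^8 = (w^8)^k.
So S = 1 + u + u^2 + ... + u^(7) with u = w^8.
8 = 1*8 + 0, so 8 is a multiple of 8 and u = (w^8)^1 = 1.
Every one of the 8 terms equals 1: S = 8

S = 8


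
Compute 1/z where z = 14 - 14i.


|z|^2 = 196+196 = 392
1/z = (14 + 14i)/392

1/z = 0.0357 + 0.0357i


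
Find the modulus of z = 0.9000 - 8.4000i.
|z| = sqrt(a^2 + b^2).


|z| = sqrt(0.9^2 + (-8.4)^2) = sqrt(0.81 + 70.56) = sqrt(71.37) = 8.4481

|z| = 8.4481


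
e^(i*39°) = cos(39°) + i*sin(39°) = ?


cos(39°) = 0.7771
sin(39°) = 0.6293

e^(i*39°) = 0.7771 + 0.6293i


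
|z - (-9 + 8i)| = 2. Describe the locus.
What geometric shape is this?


|z - z0| = r is a circle with center z0 and radius r.
Center = (-9, 8), radius = 2

Circle with center (-9, 8) and radius 2


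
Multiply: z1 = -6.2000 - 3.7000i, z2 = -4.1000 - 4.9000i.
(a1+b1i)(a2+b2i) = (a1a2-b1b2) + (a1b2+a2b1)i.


Real = -6.2*(-4.1) - (-3.7)*(-4.9) = 25.42 - 18.13 = 7.29
Imag = -6.2*(-4.9) - (4.1)*(-3.7) = 30.38 + 15.17 = 45.55

7.2900 + 45.5500i


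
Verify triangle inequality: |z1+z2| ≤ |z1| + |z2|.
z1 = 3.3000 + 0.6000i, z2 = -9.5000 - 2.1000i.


|z1| = sqrt(3.3^2 + 0.6^2) = sqrt(11.25) = 3.3541
|z2| = sqrt((-9.5)^2 + (-2.1)^2) = sqrt(94.66) = 9.7293
z1+z2 = -6.2000 - 1.5000i
|z1+z2| = sqrt(40.69) = 6.3789
|z1|+|z2| = 3.3541 + 9.7293 = 13.0834

|z1+z2| = 6.3789 ≤ |z1|+|z2| = 13.0834 (verified)


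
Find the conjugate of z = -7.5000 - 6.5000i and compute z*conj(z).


z_bar = -7.5000 + 6.5000i
z*z_bar = (-7.5)^2 + (-6.5)^2 = 56.25 + 42.25 = 98.5

z_bar = -7.5000 + 6.5000i, z*z_bar = 98.5


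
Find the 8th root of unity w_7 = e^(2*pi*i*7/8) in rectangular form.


Angle = 360*7/8 = 315°
a = cos(315°) = 0.7071
b = sin(315°) = -0.7071

0.7071 - 0.7071i


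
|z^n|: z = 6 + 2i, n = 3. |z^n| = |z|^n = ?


|z| = sqrt(36+4) = sqrt(40) = 6.3246
|z^3| = |z|^3 = (sqrt(40))^3 = 40*sqrt(40)

|z^3| = 40*sqrt(40) ≈ 252.9822


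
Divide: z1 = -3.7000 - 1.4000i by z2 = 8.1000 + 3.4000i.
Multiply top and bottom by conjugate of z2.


Conjugate of z2 = 8.1000 - 3.4000i
Numerator: (-3.7000 - 1.4000i)(8.1000 - 3.4000i) = -34.7300 + 1.2400i
Denominator: 8.1^2 + 3.4^2 = 77.17
Result = (-34.7300 + 1.2400i)/77.17

-0.4500 + 0.0161i


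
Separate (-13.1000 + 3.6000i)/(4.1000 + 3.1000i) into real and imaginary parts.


Multiply by conjugate: (-13.1000 + 3.6000i)(4.1000 - 3.1000i) / (4.1^2 + 3.1^2)
Numerator real = -13.1*4.1 + 3.6*3.1 = -42.55
Numerator imag = 3.6*4.1 - (-13.1)*3.1 = 55.37
Denominator = 26.42
Re(z) = -42.55/26.42 = -1.6105
Im(z) = 55.37/26.42 = 2.0958

Re(z) = -1.6105, Im(z) = 2.0958


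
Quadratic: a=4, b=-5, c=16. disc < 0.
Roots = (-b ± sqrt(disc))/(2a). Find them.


disc = (-5)^2 - 4*4*16 = 25 - 256 = -231
sqrt(|disc|) = sqrt(231) = 15.1987
Real part = 5/(2*4) = 0.6250
Imag part = 15.1987/(2*4) = 1.8998

0.6250 ± 1.8998i


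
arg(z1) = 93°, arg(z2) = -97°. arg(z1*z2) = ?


arg(z1*z2) = 93° - 97° = -4°
Normalized to (-180°, 180°]: -4°

-4°


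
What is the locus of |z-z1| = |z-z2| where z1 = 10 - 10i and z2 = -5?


Equal distances means the locus is the perpendicular bisector of z1 and z2.
Midpoint = ((10+(-5))/2, (-10+0)/2) = (2.5000, -5.0000)

Perpendicular bisector through (2.5000, -5.0000)


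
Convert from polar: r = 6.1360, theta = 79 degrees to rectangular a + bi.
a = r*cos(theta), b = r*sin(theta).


a = 6.1360*cos(79°) = 6.1360*0.19081 = 1.1708
b = 6.1360*sin(79°) = 6.1360*0.98163 = 6.0233

1.1708 + 6.0233i


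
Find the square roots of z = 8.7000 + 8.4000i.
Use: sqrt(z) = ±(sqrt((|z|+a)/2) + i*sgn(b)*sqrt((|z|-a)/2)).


|z| = sqrt(75.69+70.56) = 12.0934
sqrt((|z|+a)/2) = sqrt((12.0934+8.7)/2) = sqrt(10.3967) = 3.2244
sqrt((|z|-a)/2) = sqrt((12.0934-8.7)/2) = sqrt(1.6967) = 1.3026

±(3.2244 + 1.3026i) i.e. 3.2244 + 1.3026i and -3.2244 - 1.3026i
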